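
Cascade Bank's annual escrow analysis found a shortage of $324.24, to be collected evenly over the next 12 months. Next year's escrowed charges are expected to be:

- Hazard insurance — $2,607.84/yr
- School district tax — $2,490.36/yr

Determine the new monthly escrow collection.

$451.87

Hazard insurance = $2,607.84
School district tax = $2,490.36
Annual escrow total = $5,098.20
Monthly escrow = $5,098.20 ÷ 12 = $424.85
Monthly shortage recovery: $324.24 ÷ 12 = $27.02
New monthly escrow = $424.85 + $27.02 = $451.87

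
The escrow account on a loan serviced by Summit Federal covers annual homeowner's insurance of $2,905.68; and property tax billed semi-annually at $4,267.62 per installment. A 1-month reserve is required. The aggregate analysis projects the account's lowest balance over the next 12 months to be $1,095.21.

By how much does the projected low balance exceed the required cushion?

Homeowner's insurance = $2,905.68
Property tax = $4,267.62 × 2 = $8,535.24
Annual escrow total = $11,440.92
Per month = $11,440.92 ÷ 12 = $953.41
Cushion = 1 × $953.41 = $953.41
Surplus = $1,095.21 − $953.41 = $141.80

$141.80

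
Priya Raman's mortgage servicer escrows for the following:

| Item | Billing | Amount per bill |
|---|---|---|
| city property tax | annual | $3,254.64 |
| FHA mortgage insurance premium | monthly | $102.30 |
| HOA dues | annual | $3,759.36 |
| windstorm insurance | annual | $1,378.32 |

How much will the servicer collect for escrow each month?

$801.66

City property tax — $3,254.64
FHA mortgage insurance premium — $102.30 × 12 = $1,227.60
HOA dues — $3,759.36
Windstorm insurance — $1,378.32
Combined annual = $9,619.92
Monthly = $9,619.92 / 12 = $801.66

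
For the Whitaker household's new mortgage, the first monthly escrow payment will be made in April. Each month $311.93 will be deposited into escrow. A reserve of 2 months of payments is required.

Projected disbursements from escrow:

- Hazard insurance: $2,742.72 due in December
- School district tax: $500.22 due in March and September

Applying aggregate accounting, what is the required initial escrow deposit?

$1,059.43

Cushion = 2 × $311.93 = $623.86
Trial balance (start $0, +$311.93 each month, − disbursements):
  Apr: +$311.93 → $311.93
  May: +$311.93 → $623.86
  Jun: +$311.93 → $935.79
  Jul: +$311.93 → $1,247.72
  Aug: +$311.93 → $1,559.65
  Sep: +$311.93 − $500.22 → $1,371.36
  Oct: +$311.93 → $1,683.29
  Nov: +$311.93 → $1,995.22
  Dec: +$311.93 − $2,742.72 → -$435.57
  Jan: +$311.93 → -$123.64
  Feb: +$311.93 → $188.29
  Mar: +$311.93 − $500.22 → $0.00
Lowest trial balance = -$435.57 (Dec)
Initial deposit = cushion − low point = $623.86 − (-$435.57) = $1,059.43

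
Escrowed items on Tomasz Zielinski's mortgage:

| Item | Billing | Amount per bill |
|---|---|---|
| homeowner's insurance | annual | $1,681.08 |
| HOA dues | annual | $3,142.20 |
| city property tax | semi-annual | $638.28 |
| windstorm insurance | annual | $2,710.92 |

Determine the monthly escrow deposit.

Homeowner's insurance: $1,681.08 annually
HOA dues: $3,142.20 annually
City property tax: $638.28 × 2 = $1,276.56 annually
Windstorm insurance: $2,710.92 annually
Combined annual = $1,681.08 + $3,142.20 + $1,276.56 + $2,710.92 = $8,810.76
Monthly escrow = $8,810.76 ÷ 12 = $734.23

$734.23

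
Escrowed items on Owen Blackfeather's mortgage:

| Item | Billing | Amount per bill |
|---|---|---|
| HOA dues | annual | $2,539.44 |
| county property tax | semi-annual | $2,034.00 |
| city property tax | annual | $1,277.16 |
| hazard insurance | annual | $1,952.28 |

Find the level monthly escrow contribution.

HOA dues: $2,539.44 annually
County property tax: $2,034.00 × 2 = $4,068.00 annually
City property tax: $1,277.16 annually
Hazard insurance: $1,952.28 annually
Annual escrow total = $2,539.44 + $4,068.00 + $1,277.16 + $1,952.28 = $9,836.88
Monthly = $9,836.88 ÷ 12 = $819.74

$819.74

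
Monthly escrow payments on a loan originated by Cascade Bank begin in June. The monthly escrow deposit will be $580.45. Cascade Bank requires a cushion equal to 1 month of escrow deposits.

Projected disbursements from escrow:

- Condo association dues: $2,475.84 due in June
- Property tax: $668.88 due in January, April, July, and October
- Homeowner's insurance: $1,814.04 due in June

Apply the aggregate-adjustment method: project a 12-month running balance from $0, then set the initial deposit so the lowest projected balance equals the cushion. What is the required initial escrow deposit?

$4,378.31

Cushion = 1 × $580.45 = $580.45
Trial balance (start $0, +$580.45 each month, − disbursements):
  Jun: +$580.45 − $4,289.88 → -$3,709.43
  Jul: +$580.45 − $668.88 → -$3,797.86
  Aug: +$580.45 → -$3,217.41
  Sep: +$580.45 → -$2,636.96
  Oct: +$580.45 − $668.88 → -$2,725.39
  Nov: +$580.45 → -$2,144.94
  Dec: +$580.45 → -$1,564.49
  Jan: +$580.45 − $668.88 → -$1,652.92
  Feb: +$580.45 → -$1,072.47
  Mar: +$580.45 → -$492.02
  Apr: +$580.45 − $668.88 → -$580.45
  May: +$580.45 → $0.00
Lowest trial balance = -$3,797.86 (Jul)
Initial deposit = cushion − low point = $580.45 − (-$3,797.86) = $4,378.31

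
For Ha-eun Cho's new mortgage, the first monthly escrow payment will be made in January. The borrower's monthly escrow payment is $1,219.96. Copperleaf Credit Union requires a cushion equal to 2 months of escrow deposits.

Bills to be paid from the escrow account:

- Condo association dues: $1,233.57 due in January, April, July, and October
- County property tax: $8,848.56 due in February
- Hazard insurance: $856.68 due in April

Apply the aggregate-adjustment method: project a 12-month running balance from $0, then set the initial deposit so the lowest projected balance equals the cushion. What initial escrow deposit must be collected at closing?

$10,082.13

Cushion = 2 × $1,219.96 = $2,439.92
Trial balance (start $0, +$1,219.96 each month, − disbursements):
  Jan: +$1,219.96 − $1,233.57 → -$13.61
  Feb: +$1,219.96 − $8,848.56 → -$7,642.21
  Mar: +$1,219.96 → -$6,422.25
  Apr: +$1,219.96 − $2,090.25 → -$7,292.54
  May: +$1,219.96 → -$6,072.58
  Jun: +$1,219.96 → -$4,852.62
  Jul: +$1,219.96 − $1,233.57 → -$4,866.23
  Aug: +$1,219.96 → -$3,646.27
  Sep: +$1,219.96 → -$2,426.31
  Oct: +$1,219.96 − $1,233.57 → -$2,439.92
  Nov: +$1,219.96 → -$1,219.96
  Dec: +$1,219.96 → $0.00
Lowest trial balance = -$7,642.21 (Feb)
Initial deposit = cushion − low point = $2,439.92 − (-$7,642.21) = $10,082.13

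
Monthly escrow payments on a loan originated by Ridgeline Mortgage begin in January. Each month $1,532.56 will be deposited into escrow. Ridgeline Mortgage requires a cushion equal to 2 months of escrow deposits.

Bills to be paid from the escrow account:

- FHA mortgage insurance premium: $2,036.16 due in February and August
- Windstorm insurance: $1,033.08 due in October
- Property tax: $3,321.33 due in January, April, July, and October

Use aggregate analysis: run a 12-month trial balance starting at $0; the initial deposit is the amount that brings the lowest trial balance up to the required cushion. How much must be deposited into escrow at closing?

$6,130.24

Cushion = 2 × $1,532.56 = $3,065.12
Trial balance (start $0, +$1,532.56 each month, − disbursements):
  Jan: +$1,532.56 − $3,321.33 → -$1,788.77
  Feb: +$1,532.56 − $2,036.16 → -$2,292.37
  Mar: +$1,532.56 → -$759.81
  Apr: +$1,532.56 − $3,321.33 → -$2,548.58
  May: +$1,532.56 → -$1,016.02
  Jun: +$1,532.56 → $516.54
  Jul: +$1,532.56 − $3,321.33 → -$1,272.23
  Aug: +$1,532.56 − $2,036.16 → -$1,775.83
  Sep: +$1,532.56 → -$243.27
  Oct: +$1,532.56 − $4,354.41 → -$3,065.12
  Nov: +$1,532.56 → -$1,532.56
  Dec: +$1,532.56 → $0.00
Lowest trial balance = -$3,065.12 (Oct)
Initial deposit = cushion − low point = $3,065.12 − (-$3,065.12) = $6,130.24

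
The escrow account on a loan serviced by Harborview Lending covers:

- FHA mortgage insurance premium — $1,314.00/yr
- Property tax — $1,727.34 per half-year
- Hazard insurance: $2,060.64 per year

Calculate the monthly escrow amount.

FHA mortgage insurance premium: $1,314.00
Property tax: $1,727.34 × 2 = $3,454.68
Hazard insurance: $2,060.64
Combined annual = $1,314.00 + $3,454.68 + $2,060.64 = $6,829.32
Monthly = $6,829.32 ÷ 12 = $569.11

$569.11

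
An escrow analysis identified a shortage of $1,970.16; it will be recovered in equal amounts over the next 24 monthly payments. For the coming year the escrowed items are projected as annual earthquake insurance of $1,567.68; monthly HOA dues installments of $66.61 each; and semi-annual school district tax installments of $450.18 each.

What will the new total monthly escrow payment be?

Earthquake insurance = $1,567.68/yr
HOA dues = $66.61 × 12 = $799.32/yr
School district tax = $450.18 × 2 = $900.36/yr
Total per year = $1,567.68 + $799.32 + $900.36 = $3,267.36
Monthly escrow = $3,267.36 ÷ 12 = $272.28
Shortage per month = $1,970.16 ÷ 24 = $82.09
New monthly escrow = $272.28 + $82.09 = $354.37

$354.37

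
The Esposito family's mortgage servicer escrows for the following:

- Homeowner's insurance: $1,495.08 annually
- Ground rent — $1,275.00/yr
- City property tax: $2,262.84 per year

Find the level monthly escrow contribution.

$419.41

Homeowner's insurance = $1,495.08/yr
Ground rent = $1,275.00/yr
City property tax = $2,262.84/yr
Combined annual = $1,495.08 + $1,275.00 + $2,262.84 = $5,032.92
Monthly = $5,032.92 ÷ 12 = $419.41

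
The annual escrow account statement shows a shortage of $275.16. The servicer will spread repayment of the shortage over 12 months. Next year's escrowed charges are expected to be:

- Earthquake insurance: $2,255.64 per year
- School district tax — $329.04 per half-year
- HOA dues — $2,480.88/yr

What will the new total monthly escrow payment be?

Earthquake insurance — $2,255.64
School district tax — $329.04 × 2 = $658.08
HOA dues — $2,480.88
Total annual escrow = $5,394.60
Per month = $5,394.60 ÷ 12 = $449.55
Monthly shortage recovery: $275.16 / 12 = $22.93
New monthly escrow = $449.55 + $22.93 = $472.48

$472.48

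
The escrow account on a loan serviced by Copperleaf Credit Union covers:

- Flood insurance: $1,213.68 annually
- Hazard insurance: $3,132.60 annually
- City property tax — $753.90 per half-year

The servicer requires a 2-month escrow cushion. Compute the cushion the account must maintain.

Flood insurance: $1,213.68
Hazard insurance: $3,132.60
City property tax: $753.90 × 2 = $1,507.80
Total annual escrow = $5,854.08
Per month = $5,854.08 / 12 = $487.84
Cushion = 2 × $487.84 = $975.68

$975.68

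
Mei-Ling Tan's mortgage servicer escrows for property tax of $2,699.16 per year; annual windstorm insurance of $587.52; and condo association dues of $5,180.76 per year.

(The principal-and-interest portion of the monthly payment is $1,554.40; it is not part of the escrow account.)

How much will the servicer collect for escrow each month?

Property tax: $2,699.16 annually
Windstorm insurance: $587.52 annually
Condo association dues: $5,180.76 annually
Total annual escrow = $2,699.16 + $587.52 + $5,180.76 = $8,467.44
Monthly = $8,467.44 / 12 = $705.62

$705.62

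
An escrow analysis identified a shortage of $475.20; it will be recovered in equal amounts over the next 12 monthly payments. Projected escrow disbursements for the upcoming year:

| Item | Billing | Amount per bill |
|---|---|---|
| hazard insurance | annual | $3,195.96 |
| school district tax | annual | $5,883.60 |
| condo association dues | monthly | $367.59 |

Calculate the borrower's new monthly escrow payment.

$1,163.82

Hazard insurance — $3,195.96 annually
School district tax — $5,883.60 annually
Condo association dues — $367.59 × 12 = $4,411.08 annually
Annual escrow total = $3,195.96 + $5,883.60 + $4,411.08 = $13,490.64
Monthly = $13,490.64 / 12 = $1,124.22
Monthly shortage recovery: $475.20 / 12 = $39.60
New monthly escrow = $1,124.22 + $39.60 = $1,163.82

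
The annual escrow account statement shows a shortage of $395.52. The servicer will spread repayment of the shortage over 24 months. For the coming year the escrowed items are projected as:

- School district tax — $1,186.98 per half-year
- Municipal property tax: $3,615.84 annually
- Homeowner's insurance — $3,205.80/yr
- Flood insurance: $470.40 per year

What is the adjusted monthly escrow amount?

$821.98

School district tax: $1,186.98 × 2 = $2,373.96
Municipal property tax: $3,615.84
Homeowner's insurance: $3,205.80
Flood insurance: $470.40
Total annual escrow = $2,373.96 + $3,615.84 + $3,205.80 + $470.40 = $9,666.00
Monthly escrow = $9,666.00 ÷ 12 = $805.50
Shortage spread = $395.52 ÷ 24 = $16.48/mo
Adjusted monthly = $805.50 + $16.48 = $821.98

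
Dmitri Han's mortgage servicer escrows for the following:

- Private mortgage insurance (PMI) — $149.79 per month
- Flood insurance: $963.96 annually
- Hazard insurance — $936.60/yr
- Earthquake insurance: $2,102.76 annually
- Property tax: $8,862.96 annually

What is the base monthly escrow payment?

$1,221.98

Private mortgage insurance (PMI) — $149.79 × 12 = $1,797.48
Flood insurance — $963.96
Hazard insurance — $936.60
Earthquake insurance — $2,102.76
Property tax — $8,862.96
Total annual escrow = $1,797.48 + $963.96 + $936.60 + $2,102.76 + $8,862.96 = $14,663.76
Base monthly escrow = $14,663.76 ÷ 12 = $1,221.98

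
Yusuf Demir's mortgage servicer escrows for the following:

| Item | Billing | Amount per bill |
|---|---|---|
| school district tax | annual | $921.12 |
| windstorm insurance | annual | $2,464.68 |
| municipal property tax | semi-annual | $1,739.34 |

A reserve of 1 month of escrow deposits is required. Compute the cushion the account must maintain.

$572.04

School district tax — $921.12 annually
Windstorm insurance — $2,464.68 annually
Municipal property tax — $1,739.34 × 2 = $3,478.68 annually
Yearly total = $921.12 + $2,464.68 + $3,478.68 = $6,864.48
Monthly escrow = $6,864.48 / 12 = $572.04
Cushion = 1 × $572.04 = $572.04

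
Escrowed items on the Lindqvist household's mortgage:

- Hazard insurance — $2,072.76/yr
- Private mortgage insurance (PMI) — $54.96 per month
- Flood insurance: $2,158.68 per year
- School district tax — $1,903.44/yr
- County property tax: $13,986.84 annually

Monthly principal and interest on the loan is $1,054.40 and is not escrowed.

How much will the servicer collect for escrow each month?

Hazard insurance — $2,072.76 annually
Private mortgage insurance (PMI) — $54.96 × 12 = $659.52 annually
Flood insurance — $2,158.68 annually
School district tax — $1,903.44 annually
County property tax — $13,986.84 annually
Annual escrow total = $20,781.24
Base monthly escrow = $20,781.24 / 12 = $1,731.77

$1,731.77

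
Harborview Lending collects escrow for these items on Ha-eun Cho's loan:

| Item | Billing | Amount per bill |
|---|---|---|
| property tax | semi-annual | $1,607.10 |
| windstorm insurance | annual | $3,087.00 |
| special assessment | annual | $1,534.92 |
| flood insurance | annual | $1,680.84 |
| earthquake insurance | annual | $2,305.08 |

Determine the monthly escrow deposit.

$985.17

Property tax = $1,607.10 × 2 = $3,214.20 annually
Windstorm insurance = $3,087.00 annually
Special assessment = $1,534.92 annually
Flood insurance = $1,680.84 annually
Earthquake insurance = $2,305.08 annually
Total annual escrow = $11,822.04
Monthly escrow = $11,822.04 / 12 = $985.17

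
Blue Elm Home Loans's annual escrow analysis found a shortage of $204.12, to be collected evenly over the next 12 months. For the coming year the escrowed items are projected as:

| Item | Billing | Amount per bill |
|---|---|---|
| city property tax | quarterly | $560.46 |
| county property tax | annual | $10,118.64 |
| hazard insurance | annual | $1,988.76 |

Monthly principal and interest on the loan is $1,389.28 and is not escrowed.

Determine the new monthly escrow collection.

City property tax — $560.46 × 4 = $2,241.84 annually
County property tax — $10,118.64 annually
Hazard insurance — $1,988.76 annually
Combined annual = $2,241.84 + $10,118.64 + $1,988.76 = $14,349.24
Per month = $14,349.24 / 12 = $1,195.77
Monthly shortage recovery: $204.12 ÷ 12 = $17.01
Adjusted monthly = $1,195.77 + $17.01 = $1,212.78

$1,212.78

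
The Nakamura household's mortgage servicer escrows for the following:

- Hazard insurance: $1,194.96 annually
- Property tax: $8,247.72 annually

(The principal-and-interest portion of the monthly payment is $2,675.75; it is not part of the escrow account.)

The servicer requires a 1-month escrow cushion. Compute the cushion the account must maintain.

$786.89

Hazard insurance — $1,194.96
Property tax — $8,247.72
Annual escrow total = $1,194.96 + $8,247.72 = $9,442.68
Base monthly escrow = $9,442.68 / 12 = $786.89
Required cushion = 1 × $786.89 = $786.89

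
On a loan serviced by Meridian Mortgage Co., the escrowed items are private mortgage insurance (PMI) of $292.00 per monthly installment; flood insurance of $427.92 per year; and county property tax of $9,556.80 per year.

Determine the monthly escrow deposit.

Private mortgage insurance (PMI): $292.00 × 12 = $3,504.00/yr
Flood insurance: $427.92/yr
County property tax: $9,556.80/yr
Yearly total = $3,504.00 + $427.92 + $9,556.80 = $13,488.72
Monthly escrow = $13,488.72 / 12 = $1,124.06

$1,124.06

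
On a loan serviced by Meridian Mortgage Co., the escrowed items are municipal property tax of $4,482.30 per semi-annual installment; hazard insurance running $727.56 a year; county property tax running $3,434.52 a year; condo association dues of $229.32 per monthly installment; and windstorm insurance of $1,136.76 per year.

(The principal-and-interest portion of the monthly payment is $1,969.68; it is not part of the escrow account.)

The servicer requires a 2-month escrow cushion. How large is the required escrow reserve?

$2,835.88

Municipal property tax: $4,482.30 × 2 = $8,964.60 per year
Hazard insurance: $727.56 per year
County property tax: $3,434.52 per year
Condo association dues: $229.32 × 12 = $2,751.84 per year
Windstorm insurance: $1,136.76 per year
Yearly total = $8,964.60 + $727.56 + $3,434.52 + $2,751.84 + $1,136.76 = $17,015.28
Base monthly escrow = $17,015.28 ÷ 12 = $1,417.94
Reserve = 2 × $1,417.94 = $2,835.88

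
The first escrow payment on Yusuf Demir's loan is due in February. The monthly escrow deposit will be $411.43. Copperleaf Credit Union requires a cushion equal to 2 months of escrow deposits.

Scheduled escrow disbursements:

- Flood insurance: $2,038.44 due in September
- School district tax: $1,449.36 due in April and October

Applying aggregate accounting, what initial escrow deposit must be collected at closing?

$2,057.15

Cushion = 2 × $411.43 = $822.86
Trial balance (start $0, +$411.43 each month, − disbursements):
  Feb: +$411.43 → $411.43
  Mar: +$411.43 → $822.86
  Apr: +$411.43 − $1,449.36 → -$215.07
  May: +$411.43 → $196.36
  Jun: +$411.43 → $607.79
  Jul: +$411.43 → $1,019.22
  Aug: +$411.43 → $1,430.65
  Sep: +$411.43 − $2,038.44 → -$196.36
  Oct: +$411.43 − $1,449.36 → -$1,234.29
  Nov: +$411.43 → -$822.86
  Dec: +$411.43 → -$411.43
  Jan: +$411.43 → $0.00
Lowest trial balance = -$1,234.29 (Oct)
Initial deposit = cushion − low point = $822.86 − (-$1,234.29) = $2,057.15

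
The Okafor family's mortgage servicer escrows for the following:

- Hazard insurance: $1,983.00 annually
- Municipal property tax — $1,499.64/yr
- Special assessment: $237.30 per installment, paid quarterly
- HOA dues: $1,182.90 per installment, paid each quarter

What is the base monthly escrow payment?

Hazard insurance: $1,983.00 per year
Municipal property tax: $1,499.64 per year
Special assessment: $237.30 × 4 = $949.20 per year
HOA dues: $1,182.90 × 4 = $4,731.60 per year
Total per year = $9,163.44
Monthly = $9,163.44 / 12 = $763.62

$763.62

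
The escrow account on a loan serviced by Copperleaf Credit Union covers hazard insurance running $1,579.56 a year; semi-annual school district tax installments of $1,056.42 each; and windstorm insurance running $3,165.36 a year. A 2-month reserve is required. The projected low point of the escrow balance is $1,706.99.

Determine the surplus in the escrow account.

$564.03

Hazard insurance = $1,579.56
School district tax = $1,056.42 × 2 = $2,112.84
Windstorm insurance = $3,165.36
Combined annual = $1,579.56 + $2,112.84 + $3,165.36 = $6,857.76
Monthly = $6,857.76 / 12 = $571.48
Required reserve = 2 × $571.48 = $1,142.96
Surplus = $1,706.99 − $1,142.96 = $564.03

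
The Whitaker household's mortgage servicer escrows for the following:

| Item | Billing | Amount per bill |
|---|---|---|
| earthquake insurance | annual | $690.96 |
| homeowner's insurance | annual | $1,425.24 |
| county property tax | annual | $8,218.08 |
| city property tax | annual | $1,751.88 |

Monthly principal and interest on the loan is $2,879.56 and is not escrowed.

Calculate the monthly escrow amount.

$1,007.18

Earthquake insurance: $690.96 per year
Homeowner's insurance: $1,425.24 per year
County property tax: $8,218.08 per year
City property tax: $1,751.88 per year
Total annual escrow = $12,086.16
Per month = $12,086.16 / 12 = $1,007.18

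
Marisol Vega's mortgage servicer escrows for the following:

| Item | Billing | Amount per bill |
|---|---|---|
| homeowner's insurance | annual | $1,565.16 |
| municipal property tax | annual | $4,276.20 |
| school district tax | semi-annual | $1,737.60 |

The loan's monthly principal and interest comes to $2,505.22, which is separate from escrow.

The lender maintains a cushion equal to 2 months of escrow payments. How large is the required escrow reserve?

$1,552.76

Homeowner's insurance: $1,565.16
Municipal property tax: $4,276.20
School district tax: $1,737.60 × 2 = $3,475.20
Combined annual = $1,565.16 + $4,276.20 + $3,475.20 = $9,316.56
Monthly = $9,316.56 ÷ 12 = $776.38
Reserve = 2 × $776.38 = $1,552.76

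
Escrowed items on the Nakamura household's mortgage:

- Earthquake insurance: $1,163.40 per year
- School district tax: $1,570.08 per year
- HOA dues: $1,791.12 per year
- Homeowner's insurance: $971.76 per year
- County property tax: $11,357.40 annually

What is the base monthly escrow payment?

$1,404.48

Earthquake insurance — $1,163.40 per year
School district tax — $1,570.08 per year
HOA dues — $1,791.12 per year
Homeowner's insurance — $971.76 per year
County property tax — $11,357.40 per year
Combined annual = $16,853.76
Per month = $16,853.76 / 12 = $1,404.48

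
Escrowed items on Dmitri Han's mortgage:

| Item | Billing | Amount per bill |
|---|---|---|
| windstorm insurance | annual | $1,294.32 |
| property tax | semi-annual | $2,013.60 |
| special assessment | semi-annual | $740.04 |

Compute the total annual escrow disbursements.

Windstorm insurance: $1,294.32/yr
Property tax: $2,013.60 × 2 = $4,027.20/yr
Special assessment: $740.04 × 2 = $1,480.08/yr
Total annual escrow = $6,801.60

$6,801.60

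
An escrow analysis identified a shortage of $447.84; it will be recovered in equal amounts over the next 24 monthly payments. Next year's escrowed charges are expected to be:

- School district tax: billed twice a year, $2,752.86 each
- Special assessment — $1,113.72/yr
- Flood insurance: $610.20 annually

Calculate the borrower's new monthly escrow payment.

$621.13

School district tax: $2,752.86 × 2 = $5,505.72/yr
Special assessment: $1,113.72/yr
Flood insurance: $610.20/yr
Combined annual = $5,505.72 + $1,113.72 + $610.20 = $7,229.64
Base monthly escrow = $7,229.64 / 12 = $602.47
Monthly shortage recovery: $447.84 ÷ 24 = $18.66
New monthly escrow = $602.47 + $18.66 = $621.13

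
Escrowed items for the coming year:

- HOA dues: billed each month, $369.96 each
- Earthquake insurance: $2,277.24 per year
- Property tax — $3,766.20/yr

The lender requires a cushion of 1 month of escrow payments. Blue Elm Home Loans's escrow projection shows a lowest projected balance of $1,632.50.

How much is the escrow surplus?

$758.92

HOA dues: $369.96 × 12 = $4,439.52 annually
Earthquake insurance: $2,277.24 annually
Property tax: $3,766.20 annually
Total annual escrow = $4,439.52 + $2,277.24 + $3,766.20 = $10,482.96
Per month = $10,482.96 ÷ 12 = $873.58
Cushion = 1 × $873.58 = $873.58
Surplus = $1,632.50 − $873.58 = $758.92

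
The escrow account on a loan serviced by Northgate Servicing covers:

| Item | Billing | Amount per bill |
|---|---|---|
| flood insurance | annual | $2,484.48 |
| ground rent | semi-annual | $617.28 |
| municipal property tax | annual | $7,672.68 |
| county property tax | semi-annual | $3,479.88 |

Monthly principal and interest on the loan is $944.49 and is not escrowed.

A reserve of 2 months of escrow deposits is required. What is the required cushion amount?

Flood insurance: $2,484.48/yr
Ground rent: $617.28 × 2 = $1,234.56/yr
Municipal property tax: $7,672.68/yr
County property tax: $3,479.88 × 2 = $6,959.76/yr
Yearly total = $2,484.48 + $1,234.56 + $7,672.68 + $6,959.76 = $18,351.48
Base monthly escrow = $18,351.48 / 12 = $1,529.29
Reserve = 2 × $1,529.29 = $3,058.58

$3,058.58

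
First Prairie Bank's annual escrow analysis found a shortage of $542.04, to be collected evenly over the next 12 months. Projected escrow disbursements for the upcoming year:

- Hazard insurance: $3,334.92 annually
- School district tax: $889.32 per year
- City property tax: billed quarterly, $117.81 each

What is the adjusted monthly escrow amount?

$436.46

Hazard insurance = $3,334.92/yr
School district tax = $889.32/yr
City property tax = $117.81 × 4 = $471.24/yr
Annual escrow total = $4,695.48
Base monthly escrow = $4,695.48 ÷ 12 = $391.29
Shortage spread = $542.04 / 12 = $45.17/mo
Adjusted monthly = $391.29 + $45.17 = $436.46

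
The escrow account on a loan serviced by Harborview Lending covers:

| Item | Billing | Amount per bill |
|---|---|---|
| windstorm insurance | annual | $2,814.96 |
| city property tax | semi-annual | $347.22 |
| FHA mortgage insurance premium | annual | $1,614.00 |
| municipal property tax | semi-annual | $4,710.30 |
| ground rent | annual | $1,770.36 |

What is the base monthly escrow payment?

$1,359.53

Windstorm insurance = $2,814.96 annually
City property tax = $347.22 × 2 = $694.44 annually
FHA mortgage insurance premium = $1,614.00 annually
Municipal property tax = $4,710.30 × 2 = $9,420.60 annually
Ground rent = $1,770.36 annually
Total annual escrow = $2,814.96 + $694.44 + $1,614.00 + $9,420.60 + $1,770.36 = $16,314.36
Monthly = $16,314.36 ÷ 12 = $1,359.53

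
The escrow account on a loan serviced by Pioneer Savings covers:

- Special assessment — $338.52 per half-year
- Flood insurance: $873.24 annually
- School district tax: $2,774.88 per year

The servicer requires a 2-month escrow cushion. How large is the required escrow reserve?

$720.86

Special assessment — $338.52 × 2 = $677.04 annually
Flood insurance — $873.24 annually
School district tax — $2,774.88 annually
Total annual escrow = $677.04 + $873.24 + $2,774.88 = $4,325.16
Monthly = $4,325.16 / 12 = $360.43
Cushion = 2 × $360.43 = $720.86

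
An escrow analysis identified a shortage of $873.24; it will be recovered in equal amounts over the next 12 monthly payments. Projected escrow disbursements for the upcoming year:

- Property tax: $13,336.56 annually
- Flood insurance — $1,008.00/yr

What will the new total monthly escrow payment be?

$1,268.15

Property tax — $13,336.56 annually
Flood insurance — $1,008.00 annually
Combined annual = $14,344.56
Per month = $14,344.56 ÷ 12 = $1,195.38
Shortage spread = $873.24 ÷ 12 = $72.77/mo
New monthly escrow = $1,195.38 + $72.77 = $1,268.15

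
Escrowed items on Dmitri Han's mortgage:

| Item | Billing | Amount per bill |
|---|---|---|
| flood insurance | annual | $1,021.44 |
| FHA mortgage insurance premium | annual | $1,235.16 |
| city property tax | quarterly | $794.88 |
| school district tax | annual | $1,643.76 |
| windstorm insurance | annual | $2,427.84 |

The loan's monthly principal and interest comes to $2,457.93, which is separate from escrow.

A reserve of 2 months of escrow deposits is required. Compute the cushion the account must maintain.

$1,584.62

Flood insurance = $1,021.44 per year
FHA mortgage insurance premium = $1,235.16 per year
City property tax = $794.88 × 4 = $3,179.52 per year
School district tax = $1,643.76 per year
Windstorm insurance = $2,427.84 per year
Yearly total = $9,507.72
Monthly escrow = $9,507.72 / 12 = $792.31
Cushion = 2 × $792.31 = $1,584.62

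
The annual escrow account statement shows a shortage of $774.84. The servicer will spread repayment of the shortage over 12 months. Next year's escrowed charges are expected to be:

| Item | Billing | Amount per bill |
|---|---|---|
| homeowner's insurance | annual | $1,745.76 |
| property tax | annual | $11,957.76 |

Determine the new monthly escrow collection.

Homeowner's insurance — $1,745.76/yr
Property tax — $11,957.76/yr
Total annual escrow = $13,703.52
Monthly escrow = $13,703.52 / 12 = $1,141.96
Shortage spread = $774.84 ÷ 12 = $64.57/mo
New monthly escrow = $1,141.96 + $64.57 = $1,206.53

$1,206.53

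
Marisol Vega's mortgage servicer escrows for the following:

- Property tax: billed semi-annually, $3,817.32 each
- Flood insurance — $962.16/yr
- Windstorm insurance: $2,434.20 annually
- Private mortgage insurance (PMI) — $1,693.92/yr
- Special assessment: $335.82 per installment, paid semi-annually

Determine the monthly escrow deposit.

Property tax — $3,817.32 × 2 = $7,634.64
Flood insurance — $962.16
Windstorm insurance — $2,434.20
Private mortgage insurance (PMI) — $1,693.92
Special assessment — $335.82 × 2 = $671.64
Yearly total = $7,634.64 + $962.16 + $2,434.20 + $1,693.92 + $671.64 = $13,396.56
Base monthly escrow = $13,396.56 / 12 = $1,116.38

$1,116.38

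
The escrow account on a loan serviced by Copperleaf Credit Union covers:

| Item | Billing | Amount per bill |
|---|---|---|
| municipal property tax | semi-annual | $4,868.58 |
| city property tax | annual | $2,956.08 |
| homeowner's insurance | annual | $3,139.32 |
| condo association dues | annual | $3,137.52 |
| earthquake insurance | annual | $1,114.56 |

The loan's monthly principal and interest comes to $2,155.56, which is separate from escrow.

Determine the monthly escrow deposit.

$1,673.72

Municipal property tax — $4,868.58 × 2 = $9,737.16 per year
City property tax — $2,956.08 per year
Homeowner's insurance — $3,139.32 per year
Condo association dues — $3,137.52 per year
Earthquake insurance — $1,114.56 per year
Total per year = $9,737.16 + $2,956.08 + $3,139.32 + $3,137.52 + $1,114.56 = $20,084.64
Monthly escrow = $20,084.64 ÷ 12 = $1,673.72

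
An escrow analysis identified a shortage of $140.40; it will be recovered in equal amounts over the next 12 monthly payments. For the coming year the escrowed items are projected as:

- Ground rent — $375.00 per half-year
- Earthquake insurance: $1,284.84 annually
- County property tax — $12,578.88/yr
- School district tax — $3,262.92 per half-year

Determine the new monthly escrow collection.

Ground rent = $375.00 × 2 = $750.00 annually
Earthquake insurance = $1,284.84 annually
County property tax = $12,578.88 annually
School district tax = $3,262.92 × 2 = $6,525.84 annually
Yearly total = $21,139.56
Monthly escrow = $21,139.56 / 12 = $1,761.63
Shortage per month = $140.40 ÷ 12 = $11.70
Adjusted monthly = $1,761.63 + $11.70 = $1,773.33

$1,773.33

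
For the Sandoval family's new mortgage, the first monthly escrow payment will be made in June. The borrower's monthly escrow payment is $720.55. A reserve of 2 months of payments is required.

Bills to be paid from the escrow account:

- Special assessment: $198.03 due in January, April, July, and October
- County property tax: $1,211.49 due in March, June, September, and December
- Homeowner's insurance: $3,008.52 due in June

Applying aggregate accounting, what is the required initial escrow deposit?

Cushion = 2 × $720.55 = $1,441.10
Trial balance (start $0, +$720.55 each month, − disbursements):
  Jun: +$720.55 − $4,220.01 → -$3,499.46
  Jul: +$720.55 − $198.03 → -$2,976.94
  Aug: +$720.55 → -$2,256.39
  Sep: +$720.55 − $1,211.49 → -$2,747.33
  Oct: +$720.55 − $198.03 → -$2,224.81
  Nov: +$720.55 → -$1,504.26
  Dec: +$720.55 − $1,211.49 → -$1,995.20
  Jan: +$720.55 − $198.03 → -$1,472.68
  Feb: +$720.55 → -$752.13
  Mar: +$720.55 − $1,211.49 → -$1,243.07
  Apr: +$720.55 − $198.03 → -$720.55
  May: +$720.55 → $0.00
Lowest trial balance = -$3,499.46 (Jun)
Initial deposit = cushion − low point = $1,441.10 − (-$3,499.46) = $4,940.56

$4,940.56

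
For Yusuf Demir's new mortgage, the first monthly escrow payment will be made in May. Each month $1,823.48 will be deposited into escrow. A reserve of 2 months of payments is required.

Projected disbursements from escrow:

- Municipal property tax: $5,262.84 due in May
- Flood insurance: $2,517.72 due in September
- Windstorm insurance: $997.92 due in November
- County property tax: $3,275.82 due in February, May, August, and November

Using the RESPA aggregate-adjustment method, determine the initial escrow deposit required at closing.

$10,362.14

Cushion = 2 × $1,823.48 = $3,646.96
Trial balance (start $0, +$1,823.48 each month, − disbursements):
  May: +$1,823.48 − $8,538.66 → -$6,715.18
  Jun: +$1,823.48 → -$4,891.70
  Jul: +$1,823.48 → -$3,068.22
  Aug: +$1,823.48 − $3,275.82 → -$4,520.56
  Sep: +$1,823.48 − $2,517.72 → -$5,214.80
  Oct: +$1,823.48 → -$3,391.32
  Nov: +$1,823.48 − $4,273.74 → -$5,841.58
  Dec: +$1,823.48 → -$4,018.10
  Jan: +$1,823.48 → -$2,194.62
  Feb: +$1,823.48 − $3,275.82 → -$3,646.96
  Mar: +$1,823.48 → -$1,823.48
  Apr: +$1,823.48 → $0.00
Lowest trial balance = -$6,715.18 (May)
Initial deposit = cushion − low point = $3,646.96 − (-$6,715.18) = $10,362.14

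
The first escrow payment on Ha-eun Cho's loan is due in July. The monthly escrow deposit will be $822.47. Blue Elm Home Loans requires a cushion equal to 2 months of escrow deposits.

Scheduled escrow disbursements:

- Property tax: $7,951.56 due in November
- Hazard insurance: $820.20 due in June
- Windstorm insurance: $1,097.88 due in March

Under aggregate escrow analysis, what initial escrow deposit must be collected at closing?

Cushion = 2 × $822.47 = $1,644.94
Trial balance (start $0, +$822.47 each month, − disbursements):
  Jul: +$822.47 → $822.47
  Aug: +$822.47 → $1,644.94
  Sep: +$822.47 → $2,467.41
  Oct: +$822.47 → $3,289.88
  Nov: +$822.47 − $7,951.56 → -$3,839.21
  Dec: +$822.47 → -$3,016.74
  Jan: +$822.47 → -$2,194.27
  Feb: +$822.47 → -$1,371.80
  Mar: +$822.47 − $1,097.88 → -$1,647.21
  Apr: +$822.47 → -$824.74
  May: +$822.47 → -$2.27
  Jun: +$822.47 − $820.20 → $0.00
Lowest trial balance = -$3,839.21 (Nov)
Initial deposit = cushion − low point = $1,644.94 − (-$3,839.21) = $5,484.15

$5,484.15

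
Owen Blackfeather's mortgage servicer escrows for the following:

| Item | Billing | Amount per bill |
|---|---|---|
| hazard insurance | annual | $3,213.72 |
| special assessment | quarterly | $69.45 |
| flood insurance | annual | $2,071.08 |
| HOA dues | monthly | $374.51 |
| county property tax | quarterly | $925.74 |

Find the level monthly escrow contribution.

$1,146.64

Hazard insurance = $3,213.72 per year
Special assessment = $69.45 × 4 = $277.80 per year
Flood insurance = $2,071.08 per year
HOA dues = $374.51 × 12 = $4,494.12 per year
County property tax = $925.74 × 4 = $3,702.96 per year
Total annual escrow = $3,213.72 + $277.80 + $2,071.08 + $4,494.12 + $3,702.96 = $13,759.68
Monthly = $13,759.68 ÷ 12 = $1,146.64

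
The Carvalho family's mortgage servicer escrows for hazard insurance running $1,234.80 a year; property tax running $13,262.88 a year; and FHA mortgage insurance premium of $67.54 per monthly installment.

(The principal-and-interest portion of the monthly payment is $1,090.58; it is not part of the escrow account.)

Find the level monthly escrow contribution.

$1,275.68

Hazard insurance: $1,234.80 per year
Property tax: $13,262.88 per year
FHA mortgage insurance premium: $67.54 × 12 = $810.48 per year
Yearly total = $15,308.16
Base monthly escrow = $15,308.16 / 12 = $1,275.68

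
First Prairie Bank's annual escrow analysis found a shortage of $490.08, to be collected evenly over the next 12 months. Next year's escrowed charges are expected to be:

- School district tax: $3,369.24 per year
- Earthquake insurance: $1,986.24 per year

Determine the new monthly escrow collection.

School district tax = $3,369.24
Earthquake insurance = $1,986.24
Total per year = $5,355.48
Monthly escrow = $5,355.48 / 12 = $446.29
Monthly shortage recovery: $490.08 / 12 = $40.84
New monthly escrow = $446.29 + $40.84 = $487.13

$487.13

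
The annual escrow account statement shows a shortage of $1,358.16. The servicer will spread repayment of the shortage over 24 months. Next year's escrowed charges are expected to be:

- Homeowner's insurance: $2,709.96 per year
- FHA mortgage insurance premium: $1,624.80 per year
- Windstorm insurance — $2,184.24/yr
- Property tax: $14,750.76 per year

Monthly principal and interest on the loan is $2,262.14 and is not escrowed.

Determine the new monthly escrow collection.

Homeowner's insurance: $2,709.96/yr
FHA mortgage insurance premium: $1,624.80/yr
Windstorm insurance: $2,184.24/yr
Property tax: $14,750.76/yr
Annual escrow total = $2,709.96 + $1,624.80 + $2,184.24 + $14,750.76 = $21,269.76
Monthly escrow = $21,269.76 / 12 = $1,772.48
Monthly shortage recovery: $1,358.16 / 24 = $56.59
Adjusted monthly = $1,772.48 + $56.59 = $1,829.07

$1,829.07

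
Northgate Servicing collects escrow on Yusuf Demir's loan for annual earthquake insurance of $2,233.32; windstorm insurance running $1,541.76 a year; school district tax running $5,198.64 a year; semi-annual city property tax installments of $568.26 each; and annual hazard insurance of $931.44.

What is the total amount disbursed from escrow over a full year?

Earthquake insurance — $2,233.32/yr
Windstorm insurance — $1,541.76/yr
School district tax — $5,198.64/yr
City property tax — $568.26 × 2 = $1,136.52/yr
Hazard insurance — $931.44/yr
Yearly total = $11,041.68

$11,041.68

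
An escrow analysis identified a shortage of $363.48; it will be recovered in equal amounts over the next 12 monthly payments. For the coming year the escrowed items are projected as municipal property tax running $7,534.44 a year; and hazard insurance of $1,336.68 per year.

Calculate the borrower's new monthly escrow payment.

Municipal property tax = $7,534.44 annually
Hazard insurance = $1,336.68 annually
Total annual escrow = $7,534.44 + $1,336.68 = $8,871.12
Monthly = $8,871.12 / 12 = $739.26
Shortage per month = $363.48 / 12 = $30.29
Adjusted monthly = $739.26 + $30.29 = $769.55

$769.55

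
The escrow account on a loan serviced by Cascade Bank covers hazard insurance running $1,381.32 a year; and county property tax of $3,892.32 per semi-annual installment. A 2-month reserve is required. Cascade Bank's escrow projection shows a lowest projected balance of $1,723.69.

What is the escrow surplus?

$196.03

Hazard insurance: $1,381.32
County property tax: $3,892.32 × 2 = $7,784.64
Total per year = $1,381.32 + $7,784.64 = $9,165.96
Monthly = $9,165.96 / 12 = $763.83
Cushion = 2 × $763.83 = $1,527.66
Excess over cushion: $1,723.69 − $1,527.66 = $196.03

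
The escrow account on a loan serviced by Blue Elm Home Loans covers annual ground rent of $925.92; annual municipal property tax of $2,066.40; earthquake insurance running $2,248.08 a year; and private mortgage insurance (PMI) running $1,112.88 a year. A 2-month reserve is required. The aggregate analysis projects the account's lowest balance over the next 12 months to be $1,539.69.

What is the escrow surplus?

Ground rent = $925.92
Municipal property tax = $2,066.40
Earthquake insurance = $2,248.08
Private mortgage insurance (PMI) = $1,112.88
Annual escrow total = $925.92 + $2,066.40 + $2,248.08 + $1,112.88 = $6,353.28
Base monthly escrow = $6,353.28 ÷ 12 = $529.44
Required reserve = 2 × $529.44 = $1,058.88
Surplus = $1,539.69 − $1,058.88 = $480.81

$480.81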